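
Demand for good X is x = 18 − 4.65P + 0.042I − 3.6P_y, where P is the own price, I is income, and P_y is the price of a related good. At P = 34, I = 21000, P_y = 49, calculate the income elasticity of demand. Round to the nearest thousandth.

1.560

Substituting, x = 18 − 4.65(34) + 0.042(21000) − 3.6(49) = 18 − 158.1 + 882 − 176.4 = 565.5.
∂x/∂I = +0.042, so E_I = 0.042·(21000/565.5) ≈ 1.560.
E_I > 1: normal good (luxury).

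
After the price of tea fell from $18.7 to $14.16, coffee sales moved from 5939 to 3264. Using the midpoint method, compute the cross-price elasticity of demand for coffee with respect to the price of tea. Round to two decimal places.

2.10

%ΔQ_x = (3264 − 5939)/[(5939+3264)/2] = -2675/4601.5 ≈ -0.5813.
%ΔP_y = (14.16 − 18.7)/[(18.7+14.16)/2] ≈ -0.2763.
E_xy = -0.5813/-0.2763 ≈ 2.10.
E_xy > 0, so coffee and tea are substitutes.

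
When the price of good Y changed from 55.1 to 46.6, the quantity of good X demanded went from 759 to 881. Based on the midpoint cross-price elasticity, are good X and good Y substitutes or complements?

%ΔQ_x = (881 − 759)/[(759+881)/2] = 122/820 ≈ 0.1488.
%ΔP_y = (46.6 − 55.1)/[(55.1+46.6)/2] ≈ -0.1672.
E_xy = 0.1488/-0.1672 ≈ -0.890.
E_xy < 0, so the goods are complements.

complements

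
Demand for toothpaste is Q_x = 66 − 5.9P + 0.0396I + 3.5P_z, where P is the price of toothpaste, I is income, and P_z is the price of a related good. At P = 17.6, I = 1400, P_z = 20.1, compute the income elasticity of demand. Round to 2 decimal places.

0.63

Evaluating quantity at (P, I, P_z) gives Q_x = 66 − 5.9(17.6) + 0.0396(1400) + 3.5(20.1) = 66 − 103.84 + 55.44 + 70.35 = 87.95.
∂Q_x/∂I = +0.0396, so E_I = 0.0396·(1400/87.95) ≈ 0.63.
E_I ∈ (0,1): normal good (necessity).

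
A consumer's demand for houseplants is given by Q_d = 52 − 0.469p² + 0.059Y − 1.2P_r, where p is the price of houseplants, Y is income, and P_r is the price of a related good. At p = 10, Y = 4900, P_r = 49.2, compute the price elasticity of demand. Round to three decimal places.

Q_d = 52 − 0.469(10)² + 0.059(4900) − 1.2(49.2) = 52 − 46.9 + 289.1 − 59.04 = 235.16.
∂Q_d/∂p = −2·0.469·p = -9.38, so E_p = -9.38·(10/235.16) ≈ -0.399.
|E_p| < 1: demand is inelastic.

-0.399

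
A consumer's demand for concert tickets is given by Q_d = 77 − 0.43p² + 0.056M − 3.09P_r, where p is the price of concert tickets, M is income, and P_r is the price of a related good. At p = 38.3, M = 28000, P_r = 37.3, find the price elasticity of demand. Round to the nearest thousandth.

Substituting, Q_d = 77 − 0.43(38.3)² + 0.056(28000) − 3.09(37.3) = 77 − 630.7627 + 1568 − 115.257 = 898.9803.
∂Q_d/∂p = −2·0.43·p = -32.938, so E_p = -32.938·(38.3/898.9803) ≈ -1.403.
|E_p| > 1: demand is elastic.

-1.403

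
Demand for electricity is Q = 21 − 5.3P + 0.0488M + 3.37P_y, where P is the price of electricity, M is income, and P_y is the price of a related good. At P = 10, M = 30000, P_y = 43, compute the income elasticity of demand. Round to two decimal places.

First evaluate Q: 21 − 5.3(10) + 0.0488(30000) + 3.37(43) = 21 − 53 + 1464 + 144.91 = 1576.91.
∂Q/∂M = +0.0488, so E_I = 0.0488·(30000/1576.91) ≈ 0.93.
E_I ∈ (0,1): normal good (necessity).

0.93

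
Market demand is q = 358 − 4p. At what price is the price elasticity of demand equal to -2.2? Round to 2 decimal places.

61.53

Set −bp/(a − bp) = −2.2 ⇒ bp = 2.2(a − bp) ⇒ bp(1+2.2) = 2.2·a.
p = 2.2·358/(4·3.2) ≈ 61.53.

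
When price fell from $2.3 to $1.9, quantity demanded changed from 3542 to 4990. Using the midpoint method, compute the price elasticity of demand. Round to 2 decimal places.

-1.78

%ΔQ = (4990 − 3542)/[(3542 + 4990)/2] = 1448/4266 ≈ 0.3394.
%Δp = (1.9 − 2.3)/[(2.3 + 1.9)/2] = -0.4/2.1 ≈ -0.1905.
Arc elasticity E = %ΔQ/%Δp ≈ 0.3394/-0.1905 ≈ -1.78.
|E| > 1: demand is elastic over this range.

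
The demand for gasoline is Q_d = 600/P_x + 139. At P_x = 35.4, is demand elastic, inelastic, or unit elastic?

At P_x = 35.4, Q_d = 155.9492.
dQ_d/dP_x = −600/P_x² = −0.4788.
Point elasticity E = (dQ_d/dP_x)·(P_x/Q_d) = -0.4788 × 35.4/155.9492 ≈ -0.109.
|E| ≈ 0.109 < 1, so demand is inelastic.

inelastic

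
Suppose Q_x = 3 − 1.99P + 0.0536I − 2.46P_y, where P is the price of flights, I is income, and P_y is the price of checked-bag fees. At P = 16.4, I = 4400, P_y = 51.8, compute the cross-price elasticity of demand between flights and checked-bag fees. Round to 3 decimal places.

-1.618

Substituting, Q_x = 3 − 1.99(16.4) + 0.0536(4400) − 2.46(51.8) = 3 − 32.636 + 235.84 − 127.428 = 78.776.
∂Q_x/∂P_y = −2.46, so E_xy = -2.46·(51.8/78.776) ≈ -1.618.
E_xy < 0: the goods are complements.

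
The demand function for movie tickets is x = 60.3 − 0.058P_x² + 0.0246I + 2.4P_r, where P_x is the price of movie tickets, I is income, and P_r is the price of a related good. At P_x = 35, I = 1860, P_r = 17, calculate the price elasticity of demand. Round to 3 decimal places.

First evaluate x: 60.3 − 0.058(35)² + 0.0246(1860) + 2.4(17) = 60.3 − 71.05 + 45.756 + 40.8 = 75.806.
∂x/∂P_x = −2·0.058·P_x = -4.06, so E_p = -4.06·(35/75.806) ≈ -1.875.
|E_p| > 1: demand is elastic.

-1.875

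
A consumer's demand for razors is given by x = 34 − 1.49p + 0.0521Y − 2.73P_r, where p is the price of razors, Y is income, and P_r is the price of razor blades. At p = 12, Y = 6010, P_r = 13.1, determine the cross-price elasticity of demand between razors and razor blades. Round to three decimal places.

At the given point, x = 34 − 1.49(12) + 0.0521(6010) − 2.73(13.1) = 34 − 17.88 + 313.121 − 35.763 = 293.478.
∂x/∂P_r = −2.73, so E_xy = -2.73·(13.1/293.478) ≈ -0.122.
E_xy < 0: the goods are complements.

-0.122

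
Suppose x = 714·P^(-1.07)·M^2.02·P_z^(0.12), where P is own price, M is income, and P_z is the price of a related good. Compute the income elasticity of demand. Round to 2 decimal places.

2.02

For a Cobb–Douglas (constant-elasticity) form x = A·M^α·…, the elasticity with respect to M equals the exponent α at every point.
Here the exponent on M is 2.02, so the income elasticity of demand is 2.02.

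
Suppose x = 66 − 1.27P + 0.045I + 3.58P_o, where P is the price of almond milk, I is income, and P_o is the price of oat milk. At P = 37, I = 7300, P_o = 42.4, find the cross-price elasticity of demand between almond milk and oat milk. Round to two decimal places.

0.30

Evaluating quantity at (P, I, P_o) gives x = 66 − 1.27(37) + 0.045(7300) + 3.58(42.4) = 66 − 46.99 + 328.5 + 151.792 = 499.302.
∂x/∂P_o = +3.58, so E_xy = 3.58·(42.4/499.302) ≈ 0.30.
E_xy > 0: the goods are substitutes.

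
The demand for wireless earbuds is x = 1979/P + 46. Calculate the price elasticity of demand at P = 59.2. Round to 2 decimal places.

At P = 59.2, x = 79.4291.
dx/dP = −1979/P² = −0.5647.
Point elasticity E = (dx/dP)·(P/x) = -0.5647 × 59.2/79.4291 ≈ -0.42.
|E| < 1, so demand is inelastic at this price.

-0.42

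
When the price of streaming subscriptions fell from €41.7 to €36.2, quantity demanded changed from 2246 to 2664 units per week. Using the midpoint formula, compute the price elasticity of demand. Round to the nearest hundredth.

-1.21

%ΔQ = (2664 − 2246)/[(2246 + 2664)/2] = 418/2455 ≈ 0.1703.
%Δp = (36.2 − 41.7)/[(41.7 + 36.2)/2] = -5.5/38.95 ≈ -0.1412.
Arc elasticity E = %ΔQ/%Δp ≈ 0.1703/-0.1412 ≈ -1.21.
|E| > 1: demand is elastic over this range.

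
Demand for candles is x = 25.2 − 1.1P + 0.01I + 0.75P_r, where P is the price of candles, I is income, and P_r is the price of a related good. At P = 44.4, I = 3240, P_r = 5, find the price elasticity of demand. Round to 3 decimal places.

Substituting, x = 25.2 − 1.1(44.4) + 0.01(3240) + 0.75(5) = 25.2 − 48.84 + 32.4 + 3.75 = 12.51.
∂x/∂P = −1.1, so E_p = (−1.1)·(44.4/12.51) ≈ -3.904.
|E_p| > 1: demand is elastic.

-3.904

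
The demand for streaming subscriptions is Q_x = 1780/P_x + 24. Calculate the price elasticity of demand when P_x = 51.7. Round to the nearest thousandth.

-0.589

At P_x = 51.7, Q_x = 58.4294.
dQ_x/dP_x = −1780/P_x² = −0.6659.
Point elasticity E = (dQ_x/dP_x)·(P_x/Q_x) = -0.6659 × 51.7/58.4294 ≈ -0.589.
|E| < 1, so demand is inelastic at this price.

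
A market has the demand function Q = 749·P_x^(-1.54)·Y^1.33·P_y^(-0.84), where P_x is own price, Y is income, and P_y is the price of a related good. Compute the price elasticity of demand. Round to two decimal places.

-1.54

For a Cobb–Douglas (constant-elasticity) form Q = A·P_x^α·…, the elasticity with respect to P_x equals the exponent α at every point.
Here the exponent on P_x is -1.54, so the price elasticity of demand is -1.54.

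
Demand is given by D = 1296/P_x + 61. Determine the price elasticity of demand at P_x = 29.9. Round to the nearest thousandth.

At P_x = 29.9, D = 104.3445.
dD/dP_x = −1296/P_x² = −1.4496.
Point elasticity E = (dD/dP_x)·(P_x/D) = -1.4496 × 29.9/104.3445 ≈ -0.415.
|E| < 1, so demand is inelastic at this price.

-0.415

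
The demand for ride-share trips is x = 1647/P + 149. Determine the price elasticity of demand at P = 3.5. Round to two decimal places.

At P = 3.5, x = 619.5714.
dx/dP = −1647/P² = −134.449.
Point elasticity E = (dx/dP)·(P/x) = -134.449 × 3.5/619.5714 ≈ -0.76.
|E| < 1, so demand is inelastic at this price.

-0.76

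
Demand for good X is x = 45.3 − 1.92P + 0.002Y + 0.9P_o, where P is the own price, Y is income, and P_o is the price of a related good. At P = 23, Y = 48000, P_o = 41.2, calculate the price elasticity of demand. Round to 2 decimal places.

First evaluate x: 45.3 − 1.92(23) + 0.002(48000) + 0.9(41.2) = 45.3 − 44.16 + 96 + 37.08 = 134.22.
∂x/∂P = −1.92, so E_p = (−1.92)·(23/134.22) ≈ -0.33.
|E_p| < 1: demand is inelastic.

-0.33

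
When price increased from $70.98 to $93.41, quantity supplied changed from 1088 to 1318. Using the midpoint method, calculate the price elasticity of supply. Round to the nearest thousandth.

%ΔQ = (1318 − 1088)/[(1088 + 1318)/2] = 230/1203 ≈ 0.1912.
%ΔP = (93.41 − 70.98)/[(70.98 + 93.41)/2] = 22.43/82.195 ≈ 0.2729.
Arc elasticity E = %ΔQ/%ΔP ≈ 0.1912/0.2729 ≈ 0.701.
|E| < 1: supply is inelastic over this range.

0.701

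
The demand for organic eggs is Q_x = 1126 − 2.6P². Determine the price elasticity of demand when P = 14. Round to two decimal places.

-1.65

At P = 14, Q_x = 616.4.
dQ_x/dP = −2·2.6·P = −72.8.
Point elasticity E = (dQ_x/dP)·(P/Q_x) = -72.8 × 14/616.4 ≈ -1.65.
|E| > 1, so demand is elastic at this price.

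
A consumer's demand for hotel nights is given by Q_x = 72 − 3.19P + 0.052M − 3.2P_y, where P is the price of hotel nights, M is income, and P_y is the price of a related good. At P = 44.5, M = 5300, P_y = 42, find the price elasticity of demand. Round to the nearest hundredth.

At the given point, Q_x = 72 − 3.19(44.5) + 0.052(5300) − 3.2(42) = 72 − 141.955 + 275.6 − 134.4 = 71.245.
∂Q_x/∂P = −3.19, so E_p = (−3.19)·(44.5/71.245) ≈ -1.99.
|E_p| > 1: demand is elastic.

-1.99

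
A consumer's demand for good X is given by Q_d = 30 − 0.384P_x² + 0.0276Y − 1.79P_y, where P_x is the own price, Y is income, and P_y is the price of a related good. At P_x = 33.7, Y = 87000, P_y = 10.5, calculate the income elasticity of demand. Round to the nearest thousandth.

First evaluate Q_d: 30 − 0.384(33.7)² + 0.0276(87000) − 1.79(10.5) = 30 − 436.105 + 2401.2 − 18.795 = 1976.3.
∂Q_d/∂Y = +0.0276, so E_I = 0.0276·(87000/1976.3) ≈ 1.215.
E_I > 1: normal good (luxury).

1.215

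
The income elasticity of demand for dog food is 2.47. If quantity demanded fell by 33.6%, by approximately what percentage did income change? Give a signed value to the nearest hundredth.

-13.60

%ΔQ ≈ E × %ΔI ⇒ %ΔI = %ΔQ / E = (-33.6%)/(2.47) ≈ -13.60%.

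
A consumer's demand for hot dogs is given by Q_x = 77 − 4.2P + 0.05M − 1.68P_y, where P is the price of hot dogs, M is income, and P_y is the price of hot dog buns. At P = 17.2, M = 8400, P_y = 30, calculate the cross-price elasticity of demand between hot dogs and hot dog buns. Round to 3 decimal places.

Evaluating quantity at (P, M, P_y) gives Q_x = 77 − 4.2(17.2) + 0.05(8400) − 1.68(30) = 77 − 72.24 + 420 − 50.4 = 374.36.
∂Q_x/∂P_y = −1.68, so E_xy = -1.68·(30/374.36) ≈ -0.135.
E_xy < 0: the goods are complements.

-0.135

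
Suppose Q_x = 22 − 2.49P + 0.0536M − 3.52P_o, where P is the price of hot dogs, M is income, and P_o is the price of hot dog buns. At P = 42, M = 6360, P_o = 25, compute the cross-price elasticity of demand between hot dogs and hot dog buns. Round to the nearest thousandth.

Substituting, Q_x = 22 − 2.49(42) + 0.0536(6360) − 3.52(25) = 22 − 104.58 + 340.896 − 88 = 170.316.
∂Q_x/∂P_o = −3.52, so E_xy = -3.52·(25/170.316) ≈ -0.517.
E_xy < 0: the goods are complements.

-0.517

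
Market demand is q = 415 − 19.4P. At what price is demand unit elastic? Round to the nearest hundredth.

10.70

For linear demand q = a − bP, E = −bP/(a − bP). |E| = 1 ⇒ bP = a − bP ⇒ P = a/(2b).
P = 415/(2·19.4) ≈ 10.70.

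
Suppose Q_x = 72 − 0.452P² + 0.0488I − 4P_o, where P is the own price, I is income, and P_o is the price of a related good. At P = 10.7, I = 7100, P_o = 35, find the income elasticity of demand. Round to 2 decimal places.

First evaluate Q_x: 72 − 0.452(10.7)² + 0.0488(7100) − 4(35) = 72 − 51.7495 + 346.48 − 140 = 226.7305.
∂Q_x/∂I = +0.0488, so E_I = 0.0488·(7100/226.7305) ≈ 1.53.
E_I > 1: normal good (luxury).

1.53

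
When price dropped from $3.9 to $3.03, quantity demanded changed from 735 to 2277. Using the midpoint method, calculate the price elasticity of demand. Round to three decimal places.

%ΔQ = (2277 − 735)/[(735 + 2277)/2] = 1542/1506 ≈ 1.0239.
%Δp = (3.03 − 3.9)/[(3.9 + 3.03)/2] = -0.87/3.465 ≈ -0.2511.
Arc elasticity E = %ΔQ/%Δp ≈ 1.0239/-0.2511 ≈ -4.078.
|E| > 1: demand is elastic over this range.

-4.078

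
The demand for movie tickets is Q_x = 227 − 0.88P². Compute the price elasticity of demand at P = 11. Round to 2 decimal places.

-1.77

At P = 11, Q_x = 120.52.
dQ_x/dP = −2·0.88·P = −19.36.
Point elasticity E = (dQ_x/dP)·(P/Q_x) = -19.36 × 11/120.52 ≈ -1.77.
|E| > 1, so demand is elastic at this price.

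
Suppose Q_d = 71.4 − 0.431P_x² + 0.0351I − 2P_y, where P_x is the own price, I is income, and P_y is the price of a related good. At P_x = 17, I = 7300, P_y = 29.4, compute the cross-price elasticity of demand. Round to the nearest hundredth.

Q_d = 71.4 − 0.431(17)² + 0.0351(7300) − 2(29.4) = 71.4 − 124.559 + 256.23 − 58.8 = 144.271.
∂Q_d/∂P_y = −2, so E_xy = -2·(29.4/144.271) ≈ -0.41.
E_xy < 0: the goods are complements.

-0.41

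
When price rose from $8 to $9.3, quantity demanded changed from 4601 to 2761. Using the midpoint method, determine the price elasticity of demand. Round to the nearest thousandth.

%ΔQ = (2761 − 4601)/[(4601 + 2761)/2] = -1840/3681 ≈ -0.4999.
%ΔP = (9.3 − 8)/[(8 + 9.3)/2] = 1.3/8.65 ≈ 0.1503.
Arc elasticity E = %ΔQ/%ΔP ≈ -0.4999/0.1503 ≈ -3.326.
|E| > 1: demand is elastic over this range.

-3.326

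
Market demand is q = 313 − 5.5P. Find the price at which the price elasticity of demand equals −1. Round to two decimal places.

For linear demand q = a − bP, E = −bP/(a − bP). |E| = 1 ⇒ bP = a − bP ⇒ P = a/(2b).
P = 313/(2·5.5) ≈ 28.45.

28.45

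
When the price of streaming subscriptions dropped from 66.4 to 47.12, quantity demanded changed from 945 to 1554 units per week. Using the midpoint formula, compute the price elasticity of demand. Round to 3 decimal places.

-1.435

%Δq = (1554 − 945)/[(945 + 1554)/2] = 609/1249.5 ≈ 0.4874.
%Δp = (47.12 − 66.4)/[(66.4 + 47.12)/2] = -19.28/56.76 ≈ -0.3397.
Arc elasticity E = %Δq/%Δp ≈ 0.4874/-0.3397 ≈ -1.435.
|E| > 1: demand is elastic over this range.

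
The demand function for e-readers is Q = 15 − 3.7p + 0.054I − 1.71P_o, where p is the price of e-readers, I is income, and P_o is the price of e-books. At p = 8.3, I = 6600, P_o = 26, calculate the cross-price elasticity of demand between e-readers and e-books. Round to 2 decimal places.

Q = 15 − 3.7(8.3) + 0.054(6600) − 1.71(26) = 15 − 30.71 + 356.4 − 44.46 = 296.23.
∂Q/∂P_o = −1.71, so E_xy = -1.71·(26/296.23) ≈ -0.15.
E_xy < 0: the goods are complements.

-0.15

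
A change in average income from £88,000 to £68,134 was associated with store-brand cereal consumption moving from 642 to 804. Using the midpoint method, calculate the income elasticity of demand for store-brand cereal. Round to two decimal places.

%ΔQ = (804 − 642)/[(642+804)/2] = 162/723 ≈ 0.2241.
%ΔM = (68,134 − 88,000)/[(88,000+68,134)/2] = -19866/78067 ≈ -0.2545.
E_I = %ΔQ/%ΔM ≈ -0.88.
E_I < 0: inferior good.

-0.88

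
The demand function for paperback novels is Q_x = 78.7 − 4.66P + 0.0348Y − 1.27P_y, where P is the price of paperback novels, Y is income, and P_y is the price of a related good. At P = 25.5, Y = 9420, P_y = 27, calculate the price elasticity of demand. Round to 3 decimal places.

Q_x = 78.7 − 4.66(25.5) + 0.0348(9420) − 1.27(27) = 78.7 − 118.83 + 327.816 − 34.29 = 253.396.
∂Q_x/∂P = −4.66, so E_p = (−4.66)·(25.5/253.396) ≈ -0.469.
|E_p| < 1: demand is inelastic.

-0.469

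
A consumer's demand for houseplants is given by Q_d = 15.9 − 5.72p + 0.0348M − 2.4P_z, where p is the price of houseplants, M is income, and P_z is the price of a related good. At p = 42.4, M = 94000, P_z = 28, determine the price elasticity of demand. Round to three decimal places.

-0.081

Substituting, Q_d = 15.9 − 5.72(42.4) + 0.0348(94000) − 2.4(28) = 15.9 − 242.528 + 3271.2 − 67.2 = 2977.372.
∂Q_d/∂p = −5.72, so E_p = (−5.72)·(42.4/2977.372) ≈ -0.081.
|E_p| < 1: demand is inelastic.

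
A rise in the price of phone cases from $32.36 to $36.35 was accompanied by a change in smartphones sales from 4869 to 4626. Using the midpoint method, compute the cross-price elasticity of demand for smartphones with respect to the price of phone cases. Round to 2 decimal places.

-0.44

%ΔQ_x = (4626 − 4869)/[(4869+4626)/2] = -243/4747.5 ≈ -0.0512.
%ΔP_y = (36.35 − 32.36)/[(32.36+36.35)/2] ≈ 0.1161.
E_xy = -0.0512/0.1161 ≈ -0.44.
E_xy < 0, so smartphones and phone cases are complements.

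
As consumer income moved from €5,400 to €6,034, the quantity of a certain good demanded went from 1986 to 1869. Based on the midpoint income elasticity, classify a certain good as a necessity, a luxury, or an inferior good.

%ΔQ = (1869 − 1986)/[(1986+1869)/2] = -117/1927.5 ≈ -0.0607.
%ΔY = (6,034 − 5,400)/[(5,400+6,034)/2] = 634/5717 ≈ 0.1109.
E_I = %ΔQ/%ΔY ≈ -0.547.
E_I < 0: inferior good.

inferior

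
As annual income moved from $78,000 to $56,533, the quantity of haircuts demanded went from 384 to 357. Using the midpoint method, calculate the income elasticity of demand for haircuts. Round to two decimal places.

0.23

%ΔQ = (357 − 384)/[(384+357)/2] = -27/370.5 ≈ -0.0729.
%ΔI = (56,533 − 78,000)/[(78,000+56,533)/2] = -21467/67266.5 ≈ -0.3191.
E_I = %ΔQ/%ΔI ≈ 0.23.
E_I ∈ (0,1): normal good (necessity).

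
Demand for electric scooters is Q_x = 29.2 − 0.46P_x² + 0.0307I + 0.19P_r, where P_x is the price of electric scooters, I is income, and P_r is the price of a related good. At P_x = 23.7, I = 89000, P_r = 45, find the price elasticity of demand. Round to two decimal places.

At the given point, Q_x = 29.2 − 0.46(23.7)² + 0.0307(89000) + 0.19(45) = 29.2 − 258.3774 + 2732.3 + 8.55 = 2511.6726.
∂Q_x/∂P_x = −2·0.46·P_x = -21.804, so E_p = -21.804·(23.7/2511.6726) ≈ -0.21.
|E_p| < 1: demand is inelastic.

-0.21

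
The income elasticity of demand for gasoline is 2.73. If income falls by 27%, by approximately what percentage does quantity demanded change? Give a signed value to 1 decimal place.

%ΔQ ≈ E × %ΔI = (2.73) × (-27%) ≈ -73.7%.

-73.7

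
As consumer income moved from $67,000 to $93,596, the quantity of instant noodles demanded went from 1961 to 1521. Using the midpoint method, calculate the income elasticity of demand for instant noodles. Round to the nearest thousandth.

%ΔQ = (1521 − 1961)/[(1961+1521)/2] = -440/1741 ≈ -0.2527.
%ΔM = (93,596 − 67,000)/[(67,000+93,596)/2] = 26596/80298 ≈ 0.3312.
E_I = %ΔQ/%ΔM ≈ -0.763.
E_I < 0: inferior good.

-0.763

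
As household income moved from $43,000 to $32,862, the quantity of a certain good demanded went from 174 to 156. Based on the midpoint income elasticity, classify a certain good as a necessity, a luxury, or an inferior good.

%ΔQ = (156 − 174)/[(174+156)/2] = -18/165 ≈ -0.1091.
%ΔY = (32,862 − 43,000)/[(43,000+32,862)/2] = -10138/37931 ≈ -0.2673.
E_I = %ΔQ/%ΔY ≈ 0.408.
E_I ∈ (0,1): normal good (necessity).

necessity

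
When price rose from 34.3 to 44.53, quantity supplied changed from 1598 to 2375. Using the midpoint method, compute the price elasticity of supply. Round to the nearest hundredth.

1.51

%ΔQ = (2375 − 1598)/[(1598 + 2375)/2] = 777/1986.5 ≈ 0.3911.
%ΔP = (44.53 − 34.3)/[(34.3 + 44.53)/2] = 10.23/39.415 ≈ 0.2595.
Arc elasticity E = %ΔQ/%ΔP ≈ 0.3911/0.2595 ≈ 1.51.
|E| > 1: supply is elastic over this range.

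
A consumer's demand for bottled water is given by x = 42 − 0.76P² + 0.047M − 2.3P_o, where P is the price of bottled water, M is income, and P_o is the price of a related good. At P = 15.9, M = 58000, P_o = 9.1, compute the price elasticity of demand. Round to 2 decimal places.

-0.15

Evaluating quantity at (P, M, P_o) gives x = 42 − 0.76(15.9)² + 0.047(58000) − 2.3(9.1) = 42 − 192.1356 + 2726 − 20.93 = 2554.9344.
∂x/∂P = −2·0.76·P = -24.168, so E_p = -24.168·(15.9/2554.9344) ≈ -0.15.
|E_p| < 1: demand is inelastic.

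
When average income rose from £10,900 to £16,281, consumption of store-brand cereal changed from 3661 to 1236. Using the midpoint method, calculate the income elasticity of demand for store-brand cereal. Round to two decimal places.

-2.50

%ΔQ = (1236 − 3661)/[(3661+1236)/2] = -2425/2448.5 ≈ -0.9904.
%ΔY = (16,281 − 10,900)/[(10,900+16,281)/2] = 5381/13590.5 ≈ 0.3959.
E_I = %ΔQ/%ΔY ≈ -2.50.
E_I < 0: inferior good.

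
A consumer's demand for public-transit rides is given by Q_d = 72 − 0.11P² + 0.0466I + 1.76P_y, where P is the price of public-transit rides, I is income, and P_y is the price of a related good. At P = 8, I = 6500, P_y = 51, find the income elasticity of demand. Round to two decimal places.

0.66

Substituting, Q_d = 72 − 0.11(8)² + 0.0466(6500) + 1.76(51) = 72 − 7.04 + 302.9 + 89.76 = 457.62.
∂Q_d/∂I = +0.0466, so E_I = 0.0466·(6500/457.62) ≈ 0.66.
E_I ∈ (0,1): normal good (necessity).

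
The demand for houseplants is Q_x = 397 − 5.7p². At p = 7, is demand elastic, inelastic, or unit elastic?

elastic

At p = 7, Q_x = 117.7.
dQ_x/dp = −2·5.7·p = −79.8.
Point elasticity E = (dQ_x/dp)·(p/Q_x) = -79.8 × 7/117.7 ≈ -4.746.
|E| ≈ 4.746 > 1, so demand is elastic.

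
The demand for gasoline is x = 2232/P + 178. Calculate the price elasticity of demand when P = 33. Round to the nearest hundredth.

At P = 33, x = 245.6364.
dx/dP = −2232/P² = −2.0496.
Point elasticity E = (dx/dP)·(P/x) = -2.0496 × 33/245.6364 ≈ -0.28.
|E| < 1, so demand is inelastic at this price.

-0.28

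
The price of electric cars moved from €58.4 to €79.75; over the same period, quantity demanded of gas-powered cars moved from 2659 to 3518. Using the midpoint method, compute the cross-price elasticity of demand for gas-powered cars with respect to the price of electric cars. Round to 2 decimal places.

%ΔQ_x = (3518 − 2659)/[(2659+3518)/2] = 859/3088.5 ≈ 0.2781.
%ΔP_y = (79.75 − 58.4)/[(58.4+79.75)/2] ≈ 0.3091.
E_xy = 0.2781/0.3091 ≈ 0.90.
E_xy > 0, so gas-powered cars and electric cars are substitutes.

0.90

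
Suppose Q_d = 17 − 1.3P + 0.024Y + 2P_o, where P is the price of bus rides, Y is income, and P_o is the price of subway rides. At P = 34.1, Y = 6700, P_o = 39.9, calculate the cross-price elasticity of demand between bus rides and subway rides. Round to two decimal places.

0.37

Evaluating quantity at (P, Y, P_o) gives Q_d = 17 − 1.3(34.1) + 0.024(6700) + 2(39.9) = 17 − 44.33 + 160.8 + 79.8 = 213.27.
∂Q_d/∂P_o = +2, so E_xy = 2·(39.9/213.27) ≈ 0.37.
E_xy > 0: the goods are substitutes.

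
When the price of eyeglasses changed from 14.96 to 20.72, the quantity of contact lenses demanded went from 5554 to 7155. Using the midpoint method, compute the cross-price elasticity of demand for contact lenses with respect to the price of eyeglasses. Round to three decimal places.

0.780

%ΔQ_x = (7155 − 5554)/[(5554+7155)/2] = 1601/6354.5 ≈ 0.2519.
%ΔP_y = (20.72 − 14.96)/[(14.96+20.72)/2] ≈ 0.3229.
E_xy = 0.2519/0.3229 ≈ 0.780.
E_xy > 0, so contact lenses and eyeglasses are substitutes.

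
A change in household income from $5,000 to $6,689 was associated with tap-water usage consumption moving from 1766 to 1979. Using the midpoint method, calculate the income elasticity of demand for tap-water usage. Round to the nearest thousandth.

%ΔQ = (1979 − 1766)/[(1766+1979)/2] = 213/1872.5 ≈ 0.1138.
%ΔM = (6,689 − 5,000)/[(5,000+6,689)/2] = 1689/5844.5 ≈ 0.2890.
E_I = %ΔQ/%ΔM ≈ 0.394.
E_I ∈ (0,1): normal good (necessity).

0.394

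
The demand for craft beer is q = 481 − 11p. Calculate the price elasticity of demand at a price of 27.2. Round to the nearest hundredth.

At p = 27.2, q = 181.8.
dq/dp = −11.
Point elasticity E = (dq/dp)·(p/q) = -11 × 27.2/181.8 ≈ -1.65.
|E| > 1, so demand is elastic at this price.

-1.65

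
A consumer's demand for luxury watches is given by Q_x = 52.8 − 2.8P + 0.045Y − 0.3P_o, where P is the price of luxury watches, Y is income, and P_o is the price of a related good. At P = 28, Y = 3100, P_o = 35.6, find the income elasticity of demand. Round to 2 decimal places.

Substituting, Q_x = 52.8 − 2.8(28) + 0.045(3100) − 0.3(35.6) = 52.8 − 78.4 + 139.5 − 10.68 = 103.22.
∂Q_x/∂Y = +0.045, so E_I = 0.045·(3100/103.22) ≈ 1.35.
E_I > 1: normal good (luxury).

1.35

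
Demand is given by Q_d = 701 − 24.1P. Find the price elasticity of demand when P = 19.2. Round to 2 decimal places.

-1.94

At P = 19.2, Q_d = 238.28.
dQ_d/dP = −24.1.
Point elasticity E = (dQ_d/dP)·(P/Q_d) = -24.1 × 19.2/238.28 ≈ -1.94.
|E| > 1, so demand is elastic at this price.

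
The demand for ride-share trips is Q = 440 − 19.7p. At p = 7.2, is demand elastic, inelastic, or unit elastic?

At p = 7.2, Q = 298.16.
dQ/dp = −19.7.
Point elasticity E = (dQ/dp)·(p/Q) = -19.7 × 7.2/298.16 ≈ -0.476.
|E| ≈ 0.476 < 1, so demand is inelastic.

inelastic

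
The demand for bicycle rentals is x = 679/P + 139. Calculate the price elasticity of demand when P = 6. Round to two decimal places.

At P = 6, x = 252.1667.
dx/dP = −679/P² = −18.8611.
Point elasticity E = (dx/dP)·(P/x) = -18.8611 × 6/252.1667 ≈ -0.45.
|E| < 1, so demand is inelastic at this price.

-0.45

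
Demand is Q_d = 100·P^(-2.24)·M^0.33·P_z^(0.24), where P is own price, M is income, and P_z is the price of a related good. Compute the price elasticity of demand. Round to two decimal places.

-2.24

For a Cobb–Douglas (constant-elasticity) form Q_d = A·P^α·…, the elasticity with respect to P equals the exponent α at every point.
Here the exponent on P is -2.24, so the price elasticity of demand is -2.24.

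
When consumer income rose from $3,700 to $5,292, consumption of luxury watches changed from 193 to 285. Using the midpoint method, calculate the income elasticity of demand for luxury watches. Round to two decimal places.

%ΔQ = (285 − 193)/[(193+285)/2] = 92/239 ≈ 0.3849.
%ΔI = (5,292 − 3,700)/[(3,700+5,292)/2] = 1592/4496 ≈ 0.3541.
E_I = %ΔQ/%ΔI ≈ 1.09.
E_I > 1: normal good (luxury).

1.09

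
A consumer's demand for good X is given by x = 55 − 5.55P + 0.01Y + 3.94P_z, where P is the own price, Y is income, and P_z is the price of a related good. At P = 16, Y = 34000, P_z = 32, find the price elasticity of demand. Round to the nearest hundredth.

-0.21

First evaluate x: 55 − 5.55(16) + 0.01(34000) + 3.94(32) = 55 − 88.8 + 340 + 126.08 = 432.28.
∂x/∂P = −5.55, so E_p = (−5.55)·(16/432.28) ≈ -0.21.
|E_p| < 1: demand is inelastic.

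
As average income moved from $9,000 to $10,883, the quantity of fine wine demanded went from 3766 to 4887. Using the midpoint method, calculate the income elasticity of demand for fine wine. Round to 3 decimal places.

%ΔQ = (4887 − 3766)/[(3766+4887)/2] = 1121/4326.5 ≈ 0.2591.
%ΔI = (10,883 − 9,000)/[(9,000+10,883)/2] = 1883/9941.5 ≈ 0.1894.
E_I = %ΔQ/%ΔI ≈ 1.368.
E_I > 1: normal good (luxury).

1.368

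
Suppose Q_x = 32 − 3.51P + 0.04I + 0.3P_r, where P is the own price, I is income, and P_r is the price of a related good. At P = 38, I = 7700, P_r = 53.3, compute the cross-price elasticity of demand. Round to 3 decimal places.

0.072

Evaluating quantity at (P, I, P_r) gives Q_x = 32 − 3.51(38) + 0.04(7700) + 0.3(53.3) = 32 − 133.38 + 308 + 15.99 = 222.61.
∂Q_x/∂P_r = +0.3, so E_xy = 0.3·(53.3/222.61) ≈ 0.072.
E_xy > 0: the goods are substitutes.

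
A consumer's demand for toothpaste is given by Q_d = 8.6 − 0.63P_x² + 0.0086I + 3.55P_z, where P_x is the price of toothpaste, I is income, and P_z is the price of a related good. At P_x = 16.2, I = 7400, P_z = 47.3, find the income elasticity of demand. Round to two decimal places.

At the given point, Q_d = 8.6 − 0.63(16.2)² + 0.0086(7400) + 3.55(47.3) = 8.6 − 165.3372 + 63.64 + 167.915 = 74.8178.
∂Q_d/∂I = +0.0086, so E_I = 0.0086·(7400/74.8178) ≈ 0.85.
E_I ∈ (0,1): normal good (necessity).

0.85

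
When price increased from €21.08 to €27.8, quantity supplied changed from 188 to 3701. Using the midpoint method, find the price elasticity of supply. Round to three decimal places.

%Δq = (3701 − 188)/[(188 + 3701)/2] = 3513/1944.5 ≈ 1.8066.
%Δp = (27.8 − 21.08)/[(21.08 + 27.8)/2] = 6.72/24.44 ≈ 0.2750.
Arc elasticity E = %Δq/%Δp ≈ 1.8066/0.2750 ≈ 6.571.
|E| > 1: supply is elastic over this range.

6.571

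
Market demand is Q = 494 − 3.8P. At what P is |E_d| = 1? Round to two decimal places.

For linear demand Q = a − bP, E = −bP/(a − bP). |E| = 1 ⇒ bP = a − bP ⇒ P = a/(2b).
P = 494/(2·3.8) = 65.00.

65.00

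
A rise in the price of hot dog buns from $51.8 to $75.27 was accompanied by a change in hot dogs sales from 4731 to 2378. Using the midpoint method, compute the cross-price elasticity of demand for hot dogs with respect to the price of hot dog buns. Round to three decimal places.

-1.792

%ΔQ_x = (2378 − 4731)/[(4731+2378)/2] = -2353/3554.5 ≈ -0.6620.
%ΔP_y = (75.27 − 51.8)/[(51.8+75.27)/2] ≈ 0.3694.
E_xy = -0.6620/0.3694 ≈ -1.792.
E_xy < 0, so hot dogs and hot dog buns are complements.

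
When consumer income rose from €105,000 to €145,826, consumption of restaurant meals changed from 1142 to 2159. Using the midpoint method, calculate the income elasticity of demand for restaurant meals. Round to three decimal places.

1.893

%ΔQ = (2159 − 1142)/[(1142+2159)/2] = 1017/1650.5 ≈ 0.6162.
%ΔY = (145,826 − 105,000)/[(105,000+145,826)/2] = 40826/125413 ≈ 0.3255.
E_I = %ΔQ/%ΔY ≈ 1.893.
E_I > 1: normal good (luxury).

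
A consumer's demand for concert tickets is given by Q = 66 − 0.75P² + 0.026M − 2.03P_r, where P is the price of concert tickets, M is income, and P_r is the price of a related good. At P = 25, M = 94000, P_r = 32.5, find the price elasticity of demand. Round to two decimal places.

-0.47

At the given point, Q = 66 − 0.75(25)² + 0.026(94000) − 2.03(32.5) = 66 − 468.75 + 2444 − 65.975 = 1975.275.
∂Q/∂P = −2·0.75·P = -37.5, so E_p = -37.5·(25/1975.275) ≈ -0.47.
|E_p| < 1: demand is inelastic.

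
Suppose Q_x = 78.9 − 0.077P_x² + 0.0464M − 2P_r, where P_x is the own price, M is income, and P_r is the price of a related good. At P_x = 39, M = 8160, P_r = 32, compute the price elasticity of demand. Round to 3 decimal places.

-0.847

First evaluate Q_x: 78.9 − 0.077(39)² + 0.0464(8160) − 2(32) = 78.9 − 117.117 + 378.624 − 64 = 276.407.
∂Q_x/∂P_x = −2·0.077·P_x = -6.006, so E_p = -6.006·(39/276.407) ≈ -0.847.
|E_p| < 1: demand is inelastic.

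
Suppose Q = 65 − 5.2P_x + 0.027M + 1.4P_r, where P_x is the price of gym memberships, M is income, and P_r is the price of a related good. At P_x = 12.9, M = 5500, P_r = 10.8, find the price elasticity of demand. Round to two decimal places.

Evaluating quantity at (P_x, M, P_r) gives Q = 65 − 5.2(12.9) + 0.027(5500) + 1.4(10.8) = 65 − 67.08 + 148.5 + 15.12 = 161.54.
∂Q/∂P_x = −5.2, so E_p = (−5.2)·(12.9/161.54) ≈ -0.42.
|E_p| < 1: demand is inelastic.

-0.42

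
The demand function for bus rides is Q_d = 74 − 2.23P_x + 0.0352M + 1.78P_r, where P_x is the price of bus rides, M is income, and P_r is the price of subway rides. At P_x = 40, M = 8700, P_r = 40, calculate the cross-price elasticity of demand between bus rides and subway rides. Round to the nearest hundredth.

At the given point, Q_d = 74 − 2.23(40) + 0.0352(8700) + 1.78(40) = 74 − 89.2 + 306.24 + 71.2 = 362.24.
∂Q_d/∂P_r = +1.78, so E_xy = 1.78·(40/362.24) ≈ 0.20.
E_xy > 0: the goods are substitutes.

0.20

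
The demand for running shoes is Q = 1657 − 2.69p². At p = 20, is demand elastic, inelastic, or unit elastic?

At p = 20, Q = 581.
dQ/dp = −2·2.69·p = −107.6.
Point elasticity E = (dQ/dp)·(p/Q) = -107.6 × 20/581 ≈ -3.704.
|E| ≈ 3.704 > 1, so demand is elastic.

elastic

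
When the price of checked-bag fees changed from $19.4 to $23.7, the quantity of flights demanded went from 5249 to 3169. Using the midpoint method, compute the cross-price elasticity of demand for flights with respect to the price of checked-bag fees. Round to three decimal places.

-2.477

%ΔQ_x = (3169 − 5249)/[(5249+3169)/2] = -2080/4209 ≈ -0.4942.
%ΔP_y = (23.7 − 19.4)/[(19.4+23.7)/2] ≈ 0.1995.
E_xy = -0.4942/0.1995 ≈ -2.477.
E_xy < 0, so flights and checked-bag fees are complements.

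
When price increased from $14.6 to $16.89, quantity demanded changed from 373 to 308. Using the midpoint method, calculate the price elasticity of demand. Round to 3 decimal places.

%ΔQ = (308 − 373)/[(373 + 308)/2] = -65/340.5 ≈ -0.1909.
%ΔP = (16.89 − 14.6)/[(14.6 + 16.89)/2] = 2.29/15.745 ≈ 0.1454.
Arc elasticity E = %ΔQ/%ΔP ≈ -0.1909/0.1454 ≈ -1.313.
|E| > 1: demand is elastic over this range.

-1.313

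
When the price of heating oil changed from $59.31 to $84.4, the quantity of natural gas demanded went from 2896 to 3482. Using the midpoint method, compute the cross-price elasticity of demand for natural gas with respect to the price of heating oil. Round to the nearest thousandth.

%ΔQ_x = (3482 − 2896)/[(2896+3482)/2] = 586/3189 ≈ 0.1838.
%ΔP_y = (84.4 − 59.31)/[(59.31+84.4)/2] ≈ 0.3492.
E_xy = 0.1838/0.3492 ≈ 0.526.
E_xy > 0, so natural gas and heating oil are substitutes.

0.526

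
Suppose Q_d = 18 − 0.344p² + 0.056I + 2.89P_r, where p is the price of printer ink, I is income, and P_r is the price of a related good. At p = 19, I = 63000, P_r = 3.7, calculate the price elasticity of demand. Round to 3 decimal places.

-0.072

First evaluate Q_d: 18 − 0.344(19)² + 0.056(63000) + 2.89(3.7) = 18 − 124.184 + 3528 + 10.693 = 3432.509.
∂Q_d/∂p = −2·0.344·p = -13.072, so E_p = -13.072·(19/3432.509) ≈ -0.072.
|E_p| < 1: demand is inelastic.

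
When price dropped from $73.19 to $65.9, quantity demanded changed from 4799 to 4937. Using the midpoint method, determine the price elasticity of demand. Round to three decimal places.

-0.270

%Δq = (4937 − 4799)/[(4799 + 4937)/2] = 138/4868 ≈ 0.0283.
%Δp = (65.9 − 73.19)/[(73.19 + 65.9)/2] = -7.29/69.545 ≈ -0.1048.
Arc elasticity E = %Δq/%Δp ≈ 0.0283/-0.1048 ≈ -0.270.
|E| < 1: demand is inelastic over this range.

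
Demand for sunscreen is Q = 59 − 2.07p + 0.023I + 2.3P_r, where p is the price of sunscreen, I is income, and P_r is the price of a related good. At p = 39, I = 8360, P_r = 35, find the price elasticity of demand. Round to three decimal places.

Q = 59 − 2.07(39) + 0.023(8360) + 2.3(35) = 59 − 80.73 + 192.28 + 80.5 = 251.05.
∂Q/∂p = −2.07, so E_p = (−2.07)·(39/251.05) ≈ -0.322.
|E_p| < 1: demand is inelastic.

-0.322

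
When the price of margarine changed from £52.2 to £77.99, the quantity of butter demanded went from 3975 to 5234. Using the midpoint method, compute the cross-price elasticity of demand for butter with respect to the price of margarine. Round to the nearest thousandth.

0.690

%ΔQ_x = (5234 − 3975)/[(3975+5234)/2] = 1259/4604.5 ≈ 0.2734.
%ΔP_y = (77.99 − 52.2)/[(52.2+77.99)/2] ≈ 0.3962.
E_xy = 0.2734/0.3962 ≈ 0.690.
E_xy > 0, so butter and margarine are substitutes.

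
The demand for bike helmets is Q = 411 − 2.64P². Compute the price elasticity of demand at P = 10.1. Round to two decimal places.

-3.80

At P = 10.1, Q = 141.6936.
dQ/dP = −2·2.64·P = −53.328.
Point elasticity E = (dQ/dP)·(P/Q) = -53.328 × 10.1/141.6936 ≈ -3.80.
|E| > 1, so demand is elastic at this price.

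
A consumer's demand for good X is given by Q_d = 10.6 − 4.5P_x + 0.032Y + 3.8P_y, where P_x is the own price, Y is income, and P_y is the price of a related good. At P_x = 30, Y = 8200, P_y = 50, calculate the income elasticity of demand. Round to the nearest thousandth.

0.800

Substituting, Q_d = 10.6 − 4.5(30) + 0.032(8200) + 3.8(50) = 10.6 − 135 + 262.4 + 190 = 328.
∂Q_d/∂Y = +0.032, so E_I = 0.032·(8200/328) ≈ 0.800.
E_I ∈ (0,1): normal good (necessity).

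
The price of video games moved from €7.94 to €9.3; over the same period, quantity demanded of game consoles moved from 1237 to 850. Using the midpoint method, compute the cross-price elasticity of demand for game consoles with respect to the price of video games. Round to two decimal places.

%ΔQ_x = (850 − 1237)/[(1237+850)/2] = -387/1043.5 ≈ -0.3709.
%ΔP_y = (9.3 − 7.94)/[(7.94+9.3)/2] ≈ 0.1578.
E_xy = -0.3709/0.1578 ≈ -2.35.
E_xy < 0, so game consoles and video games are complements.

-2.35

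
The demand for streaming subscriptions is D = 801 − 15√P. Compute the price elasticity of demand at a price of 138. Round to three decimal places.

-0.141

At P = 138, D = 624.7899.
dD/dP = −15/(2√P) = −15/(2·11.7473).
Point elasticity E = (dD/dP)·(P/D) = -0.6384 × 138/624.7899 ≈ -0.141.
|E| < 1, so demand is inelastic at this price.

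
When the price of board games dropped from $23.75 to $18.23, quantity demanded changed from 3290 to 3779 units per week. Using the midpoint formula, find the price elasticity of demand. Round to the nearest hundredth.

%Δq = (3779 − 3290)/[(3290 + 3779)/2] = 489/3534.5 ≈ 0.1384.
%ΔP = (18.23 − 23.75)/[(23.75 + 18.23)/2] = -5.52/20.99 ≈ -0.2630.
Arc elasticity E = %Δq/%ΔP ≈ 0.1384/-0.2630 ≈ -0.53.
|E| < 1: demand is inelastic over this range.

-0.53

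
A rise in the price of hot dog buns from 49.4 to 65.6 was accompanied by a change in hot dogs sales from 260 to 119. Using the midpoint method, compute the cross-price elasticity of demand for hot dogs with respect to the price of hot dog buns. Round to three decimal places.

-2.641

%ΔQ_x = (119 − 260)/[(260+119)/2] = -141/189.5 ≈ -0.7441.
%ΔP_y = (65.6 − 49.4)/[(49.4+65.6)/2] ≈ 0.2817.
E_xy = -0.7441/0.2817 ≈ -2.641.
E_xy < 0, so hot dogs and hot dog buns are complements.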